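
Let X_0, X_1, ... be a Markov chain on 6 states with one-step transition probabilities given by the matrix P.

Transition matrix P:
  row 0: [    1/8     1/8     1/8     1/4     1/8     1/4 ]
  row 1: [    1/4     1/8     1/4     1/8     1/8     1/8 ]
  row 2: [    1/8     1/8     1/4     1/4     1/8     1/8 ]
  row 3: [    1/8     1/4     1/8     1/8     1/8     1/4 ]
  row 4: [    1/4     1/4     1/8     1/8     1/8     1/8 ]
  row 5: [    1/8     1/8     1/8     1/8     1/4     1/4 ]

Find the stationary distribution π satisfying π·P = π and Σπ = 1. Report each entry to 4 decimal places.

Balance equations π_j = Σ_i π_i·P[i][j]:
  π_0 = 1/8·π_0 + 1/4·π_1 + 1/8·π_2 + 1/8·π_3 + 1/4·π_4 + 1/8·π_5
  π_1 = 1/8·π_0 + 1/8·π_1 + 1/8·π_2 + 1/4·π_3 + 1/4·π_4 + 1/8·π_5
  π_2 = 1/8·π_0 + 1/4·π_1 + 1/4·π_2 + 1/8·π_3 + 1/8·π_4 + 1/8·π_5
  π_3 = 1/4·π_0 + 1/8·π_1 + 1/4·π_2 + 1/8·π_3 + 1/8·π_4 + 1/8·π_5
  π_4 = 1/8·π_0 + 1/8·π_1 + 1/8·π_2 + 1/8·π_3 + 1/8·π_4 + 1/4·π_5
  normalize: π_0 + π_1 + π_2 + π_3 + π_4 + π_5 = 1
Solving the linear system gives exactly π = [5452/33215, 12/73, 85/511, 5524/33215, 4941/33215, 6313/33215].

π = [0.1641, 0.1644, 0.1663, 0.1663, 0.1488, 0.1901]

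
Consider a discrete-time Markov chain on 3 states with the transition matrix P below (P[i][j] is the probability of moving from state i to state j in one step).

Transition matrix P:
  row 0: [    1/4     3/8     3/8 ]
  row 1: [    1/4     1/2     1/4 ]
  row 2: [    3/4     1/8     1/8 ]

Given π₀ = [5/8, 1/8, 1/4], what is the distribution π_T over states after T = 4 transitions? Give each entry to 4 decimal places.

t=0: π = [0.6250, 0.1250, 0.2500]
t=1: π = [0.3750, 0.3281, 0.2969]
t=2: π = [0.3984, 0.3418, 0.2598]
t=3: π = [0.3799, 0.3528, 0.2673]
t=4: π = [0.3837, 0.3523, 0.2641]

π = [0.3837, 0.3523, 0.2641]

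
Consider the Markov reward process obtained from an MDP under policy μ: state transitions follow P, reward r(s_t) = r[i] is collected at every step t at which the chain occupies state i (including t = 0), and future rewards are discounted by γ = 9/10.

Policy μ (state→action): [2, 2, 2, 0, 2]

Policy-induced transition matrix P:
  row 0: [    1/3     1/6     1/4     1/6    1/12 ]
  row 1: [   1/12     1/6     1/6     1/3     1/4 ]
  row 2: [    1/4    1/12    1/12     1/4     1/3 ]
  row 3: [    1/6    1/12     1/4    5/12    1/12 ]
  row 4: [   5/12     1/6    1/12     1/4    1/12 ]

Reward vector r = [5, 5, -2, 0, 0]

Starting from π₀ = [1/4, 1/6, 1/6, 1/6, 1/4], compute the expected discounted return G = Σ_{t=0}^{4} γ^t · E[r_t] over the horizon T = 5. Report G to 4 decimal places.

G = 6.6530

t=0: π = [0.2500, 0.1667, 0.1667, 0.1667, 0.2500], E[r] = 1.7500, γ^t·E[r] = 1.750000, running G = 1.750000
t=1: π = [0.2708, 0.1389, 0.1667, 0.2708, 0.1528], E[r] = 1.7153, γ^t·E[r] = 1.543750, running G = 3.293750
t=2: π = [0.2523, 0.1302, 0.1852, 0.2841, 0.1481], E[r] = 1.5422, γ^t·E[r] = 1.249219, running G = 4.542969
t=3: π = [0.2503, 0.1276, 0.1836, 0.2872, 0.1513], E[r] = 1.5223, γ^t·E[r] = 1.109742, running G = 5.652711
t=4: π = [0.2509, 0.1274, 0.1835, 0.2876, 0.1505], E[r] = 1.5245, γ^t·E[r] = 1.000250, running G = 6.652961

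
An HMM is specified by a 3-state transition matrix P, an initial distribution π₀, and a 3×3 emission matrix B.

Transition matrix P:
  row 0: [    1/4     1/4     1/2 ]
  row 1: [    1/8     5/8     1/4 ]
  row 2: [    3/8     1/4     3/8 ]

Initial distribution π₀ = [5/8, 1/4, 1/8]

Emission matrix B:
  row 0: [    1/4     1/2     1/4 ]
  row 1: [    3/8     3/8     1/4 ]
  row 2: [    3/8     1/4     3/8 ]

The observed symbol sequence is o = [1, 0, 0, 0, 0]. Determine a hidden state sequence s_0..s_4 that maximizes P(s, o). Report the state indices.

path = [0, 1, 1, 1, 1]

t=0: δ = [3.125e-01, 9.375e-02, 3.125e-02]  (obs o_0=1)
t=1: δ = [1.953e-02, 2.930e-02, 5.859e-02]  ψ = [0, 0, 0]  (obs o_1=0)
t=2: δ = [5.493e-03, 6.866e-03, 8.240e-03]  ψ = [2, 1, 2]  (obs o_2=0)
t=3: δ = [7.725e-04, 1.609e-03, 1.159e-03]  ψ = [2, 1, 2]  (obs o_3=0)
t=4: δ = [1.086e-04, 3.772e-04, 1.629e-04]  ψ = [2, 1, 2]  (obs o_4=0)
backtrack: best end state = 1; path = [0, 1, 1, 1, 1]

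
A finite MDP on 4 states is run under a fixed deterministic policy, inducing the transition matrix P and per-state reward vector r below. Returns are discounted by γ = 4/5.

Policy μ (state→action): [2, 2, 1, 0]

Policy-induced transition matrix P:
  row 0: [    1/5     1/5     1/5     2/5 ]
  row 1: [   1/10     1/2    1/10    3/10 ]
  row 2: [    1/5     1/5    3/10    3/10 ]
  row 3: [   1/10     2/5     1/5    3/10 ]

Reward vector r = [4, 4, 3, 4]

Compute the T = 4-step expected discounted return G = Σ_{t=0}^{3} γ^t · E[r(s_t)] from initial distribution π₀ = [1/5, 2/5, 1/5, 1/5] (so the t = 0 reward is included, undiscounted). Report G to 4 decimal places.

G = 11.2548

t=0: π = [0.2000, 0.4000, 0.2000, 0.2000], E[r] = 3.8000, γ^t·E[r] = 3.800000, running G = 3.800000
t=1: π = [0.1400, 0.3600, 0.1800, 0.3200], E[r] = 3.8200, γ^t·E[r] = 3.056000, running G = 6.856000
t=2: π = [0.1320, 0.3720, 0.1820, 0.3140], E[r] = 3.8180, γ^t·E[r] = 2.443520, running G = 9.299520
t=3: π = [0.1314, 0.3744, 0.1810, 0.3132], E[r] = 3.8190, γ^t·E[r] = 1.955328, running G = 11.254848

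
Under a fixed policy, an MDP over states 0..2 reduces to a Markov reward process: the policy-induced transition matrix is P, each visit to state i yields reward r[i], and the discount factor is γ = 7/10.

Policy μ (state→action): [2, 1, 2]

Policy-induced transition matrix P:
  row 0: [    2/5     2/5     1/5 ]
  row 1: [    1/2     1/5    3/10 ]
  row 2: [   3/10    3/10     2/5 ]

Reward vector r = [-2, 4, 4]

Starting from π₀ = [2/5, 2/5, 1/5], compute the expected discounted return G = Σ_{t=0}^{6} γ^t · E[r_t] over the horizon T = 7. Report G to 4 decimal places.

t=0: π = [0.4000, 0.4000, 0.2000], E[r] = 1.6000, γ^t·E[r] = 1.600000, running G = 1.600000
t=1: π = [0.4200, 0.3000, 0.2800], E[r] = 1.4800, γ^t·E[r] = 1.036000, running G = 2.636000
t=2: π = [0.4020, 0.3120, 0.2860], E[r] = 1.5880, γ^t·E[r] = 0.778120, running G = 3.414120
t=3: π = [0.4026, 0.3090, 0.2884], E[r] = 1.5844, γ^t·E[r] = 0.543449, running G = 3.957569
t=4: π = [0.4021, 0.3094, 0.2886], E[r] = 1.5876, γ^t·E[r] = 0.381192, running G = 4.338762
t=5: π = [0.4021, 0.3093, 0.2887], E[r] = 1.5875, γ^t·E[r] = 0.266817, running G = 4.605578
t=6: π = [0.4021, 0.3093, 0.2887], E[r] = 1.5876, γ^t·E[r] = 0.186783, running G = 4.792361

G = 4.7924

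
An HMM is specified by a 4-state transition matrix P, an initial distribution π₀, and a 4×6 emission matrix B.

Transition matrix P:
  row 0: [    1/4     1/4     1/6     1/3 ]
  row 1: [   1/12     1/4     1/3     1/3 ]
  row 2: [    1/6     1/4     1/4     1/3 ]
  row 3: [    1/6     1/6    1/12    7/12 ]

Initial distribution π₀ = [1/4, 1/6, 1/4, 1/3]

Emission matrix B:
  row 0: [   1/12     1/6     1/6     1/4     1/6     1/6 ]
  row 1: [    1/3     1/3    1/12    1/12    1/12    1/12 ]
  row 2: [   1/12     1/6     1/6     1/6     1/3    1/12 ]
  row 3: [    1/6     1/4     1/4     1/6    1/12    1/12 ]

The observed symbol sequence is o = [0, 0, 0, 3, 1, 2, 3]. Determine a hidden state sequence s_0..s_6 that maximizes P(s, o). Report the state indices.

t=0: δ = [2.083e-02, 5.556e-02, 2.083e-02, 5.556e-02]  (obs o_0=0)
t=1: δ = [7.716e-04, 4.630e-03, 1.543e-03, 5.401e-03]  ψ = [3, 1, 1, 3]  (obs o_1=0)
t=2: δ = [7.502e-05, 3.858e-04, 1.286e-04, 5.251e-04]  ψ = [3, 1, 1, 3]  (obs o_2=0)
t=3: δ = [2.188e-05, 8.038e-06, 2.143e-05, 5.105e-05]  ψ = [3, 1, 1, 3]  (obs o_3=3)
t=4: δ = [1.418e-06, 2.836e-06, 8.931e-07, 7.445e-06]  ψ = [3, 3, 2, 3]  (obs o_4=1)
t=5: δ = [2.068e-07, 1.034e-07, 1.576e-07, 1.086e-06]  ψ = [3, 3, 1, 3]  (obs o_5=2)
t=6: δ = [4.524e-08, 1.508e-08, 1.508e-08, 1.056e-07]  ψ = [3, 3, 3, 3]  (obs o_6=3)
backtrack: best end state = 3; path = [3, 3, 3, 3, 3, 3, 3]

path = [3, 3, 3, 3, 3, 3, 3]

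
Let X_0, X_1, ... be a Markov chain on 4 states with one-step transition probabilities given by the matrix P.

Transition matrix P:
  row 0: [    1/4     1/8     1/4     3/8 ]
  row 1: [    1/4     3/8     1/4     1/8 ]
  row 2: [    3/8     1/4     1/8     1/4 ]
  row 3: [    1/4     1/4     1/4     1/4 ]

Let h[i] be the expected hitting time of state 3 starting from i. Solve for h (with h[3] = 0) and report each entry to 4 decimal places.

h = [3.3750, 4.5000, 3.8750, 0.0000]

First-step conditioning: h[3] = 0; for i ≠ 3, h[i] = 1 + Σ_k P[i][k]·h[k].
  h[0] = 1 + 1/4·h[0] + 1/8·h[1] + 1/4·h[2]
  h[1] = 1 + 1/4·h[0] + 3/8·h[1] + 1/4·h[2]
  h[2] = 1 + 3/8·h[0] + 1/4·h[1] + 1/8·h[2]
Solving the 3×3 linear system over states ≠ 3 gives exactly h = [27/8, 9/2, 31/8, 0] (h[3] = 0 is the target).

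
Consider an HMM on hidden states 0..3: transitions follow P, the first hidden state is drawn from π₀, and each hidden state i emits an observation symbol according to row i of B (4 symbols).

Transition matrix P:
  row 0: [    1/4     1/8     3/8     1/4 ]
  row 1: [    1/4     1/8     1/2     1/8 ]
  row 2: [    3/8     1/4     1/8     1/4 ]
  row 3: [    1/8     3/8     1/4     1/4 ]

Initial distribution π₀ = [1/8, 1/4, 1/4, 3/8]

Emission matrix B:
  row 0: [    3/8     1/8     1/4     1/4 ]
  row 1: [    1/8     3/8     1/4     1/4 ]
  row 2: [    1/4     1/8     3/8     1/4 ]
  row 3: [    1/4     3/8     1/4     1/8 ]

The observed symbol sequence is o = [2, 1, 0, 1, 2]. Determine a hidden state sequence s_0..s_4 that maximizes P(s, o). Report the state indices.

t=0: δ = [3.125e-02, 6.250e-02, 9.375e-02, 9.375e-02]  (obs o_0=2)
t=1: δ = [4.395e-03, 1.318e-02, 3.906e-03, 8.789e-03]  ψ = [2, 3, 1, 2]  (obs o_1=1)
t=2: δ = [1.236e-03, 4.120e-04, 1.648e-03, 5.493e-04]  ψ = [1, 3, 1, 3]  (obs o_2=0)
t=3: δ = [7.725e-05, 1.545e-04, 5.794e-05, 1.545e-04]  ψ = [2, 2, 0, 2]  (obs o_3=1)
t=4: δ = [9.656e-06, 1.448e-05, 2.897e-05, 9.656e-06]  ψ = [1, 3, 1, 3]  (obs o_4=2)
backtrack: best end state = 2; path = [3, 1, 2, 1, 2]

path = [3, 1, 2, 1, 2]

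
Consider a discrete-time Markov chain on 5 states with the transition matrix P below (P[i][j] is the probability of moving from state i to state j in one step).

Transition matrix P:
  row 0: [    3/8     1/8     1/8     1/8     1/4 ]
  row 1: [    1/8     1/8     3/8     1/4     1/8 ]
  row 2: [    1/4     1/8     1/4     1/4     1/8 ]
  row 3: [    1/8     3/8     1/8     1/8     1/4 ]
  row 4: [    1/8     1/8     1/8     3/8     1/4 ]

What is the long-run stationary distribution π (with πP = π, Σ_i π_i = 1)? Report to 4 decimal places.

π = [0.1991, 0.1807, 0.1945, 0.2227, 0.2031]

Balance equations π_j = Σ_i π_i·P[i][j]:
  π_0 = 3/8·π_0 + 1/8·π_1 + 1/4·π_2 + 1/8·π_3 + 1/8·π_4
  π_1 = 1/8·π_0 + 1/8·π_1 + 1/8·π_2 + 3/8·π_3 + 1/8·π_4
  π_2 = 1/8·π_0 + 3/8·π_1 + 1/4·π_2 + 1/8·π_3 + 1/8·π_4
  π_3 = 1/8·π_0 + 1/4·π_1 + 1/4·π_2 + 1/8·π_3 + 3/8·π_4
  normalize: π_0 + π_1 + π_2 + π_3 + π_4 = 1
Solving the linear system gives exactly π = [173/869, 157/869, 169/869, 387/1738, 353/1738].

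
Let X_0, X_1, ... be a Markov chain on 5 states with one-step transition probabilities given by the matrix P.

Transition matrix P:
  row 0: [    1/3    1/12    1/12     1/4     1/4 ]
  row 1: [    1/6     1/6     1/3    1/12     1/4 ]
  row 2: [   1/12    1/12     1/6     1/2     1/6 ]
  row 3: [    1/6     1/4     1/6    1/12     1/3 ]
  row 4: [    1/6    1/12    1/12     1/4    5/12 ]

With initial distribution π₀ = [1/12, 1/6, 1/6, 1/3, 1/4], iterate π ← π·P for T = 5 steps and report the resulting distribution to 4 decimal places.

π = [0.1852, 0.1322, 0.1477, 0.2271, 0.3079]

t=0: π = [0.0833, 0.1667, 0.1667, 0.3333, 0.2500]
t=1: π = [0.1667, 0.1528, 0.1667, 0.2083, 0.3056]
t=2: π = [0.1806, 0.1308, 0.1528, 0.2315, 0.3044]
t=3: π = [0.1840, 0.1328, 0.1481, 0.2278, 0.3073]
t=4: π = [0.1850, 0.1324, 0.1479, 0.2269, 0.3079]
t=5: π = [0.1852, 0.1322, 0.1477, 0.2271, 0.3079]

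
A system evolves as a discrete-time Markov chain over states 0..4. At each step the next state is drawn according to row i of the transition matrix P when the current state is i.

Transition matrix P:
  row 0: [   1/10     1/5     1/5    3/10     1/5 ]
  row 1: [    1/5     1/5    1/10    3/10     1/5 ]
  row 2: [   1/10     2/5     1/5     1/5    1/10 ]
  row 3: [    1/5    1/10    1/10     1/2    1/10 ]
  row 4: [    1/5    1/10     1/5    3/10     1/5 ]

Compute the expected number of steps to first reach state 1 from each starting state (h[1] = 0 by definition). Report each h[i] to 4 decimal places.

First-step conditioning: h[1] = 0; for i ≠ 1, h[i] = 1 + Σ_k P[i][k]·h[k].
  h[0] = 1 + 1/10·h[0] + 1/5·h[2] + 3/10·h[3] + 1/5·h[4]
  h[2] = 1 + 1/10·h[0] + 1/5·h[2] + 1/5·h[3] + 1/10·h[4]
  h[3] = 1 + 1/5·h[0] + 1/10·h[2] + 1/2·h[3] + 1/10·h[4]
  h[4] = 1 + 1/5·h[0] + 1/5·h[2] + 3/10·h[3] + 1/5·h[4]
Solving the 4×4 linear system over states ≠ 1 gives exactly h = [7900/1443, 0, 6130/1443, 9010/1443, 8690/1443] (h[1] = 0 is the target).

h = [5.4747, 0.0000, 4.2481, 6.2439, 6.0222]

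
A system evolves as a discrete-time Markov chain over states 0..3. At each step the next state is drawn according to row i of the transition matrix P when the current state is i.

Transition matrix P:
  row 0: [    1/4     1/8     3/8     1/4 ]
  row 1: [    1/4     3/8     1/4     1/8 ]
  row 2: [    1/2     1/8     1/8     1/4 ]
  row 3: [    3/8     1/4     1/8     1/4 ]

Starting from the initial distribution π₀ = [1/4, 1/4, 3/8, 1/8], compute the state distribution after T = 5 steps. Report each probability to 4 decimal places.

π = [0.3368, 0.2041, 0.2346, 0.2245]

t=0: π = [0.2500, 0.2500, 0.3750, 0.1250]
t=1: π = [0.3594, 0.2031, 0.2188, 0.2188]
t=2: π = [0.3320, 0.2031, 0.2402, 0.2246]
t=3: π = [0.3381, 0.2039, 0.2334, 0.2246]
t=4: π = [0.3364, 0.2040, 0.2350, 0.2245]
t=5: π = [0.3368, 0.2041, 0.2346, 0.2245]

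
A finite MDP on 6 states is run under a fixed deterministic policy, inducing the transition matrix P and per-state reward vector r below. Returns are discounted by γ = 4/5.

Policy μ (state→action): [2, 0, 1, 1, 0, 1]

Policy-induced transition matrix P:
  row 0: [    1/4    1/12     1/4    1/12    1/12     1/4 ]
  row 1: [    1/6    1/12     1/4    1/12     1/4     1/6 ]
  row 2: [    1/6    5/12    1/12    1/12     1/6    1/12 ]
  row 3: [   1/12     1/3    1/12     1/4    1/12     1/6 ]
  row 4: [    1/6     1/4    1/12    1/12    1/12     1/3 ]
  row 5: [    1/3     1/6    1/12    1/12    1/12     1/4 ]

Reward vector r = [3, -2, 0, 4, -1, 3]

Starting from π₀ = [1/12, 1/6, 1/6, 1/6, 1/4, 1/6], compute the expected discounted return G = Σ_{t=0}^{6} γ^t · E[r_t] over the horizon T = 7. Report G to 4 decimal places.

t=0: π = [0.0833, 0.1667, 0.1667, 0.1667, 0.2500, 0.1667], E[r] = 0.8333, γ^t·E[r] = 0.833333, running G = 0.833333
t=1: π = [0.1875, 0.2361, 0.1250, 0.1111, 0.1250, 0.2153], E[r] = 1.0556, γ^t·E[r] = 0.844444, running G = 1.677778
t=2: π = [0.2089, 0.1916, 0.1539, 0.1019, 0.1331, 0.2106], E[r] = 1.1499, γ^t·E[r] = 0.735926, running G = 2.413704
t=3: π = [0.2107, 0.1998, 0.1501, 0.1003, 0.1281, 0.2110], E[r] = 1.1385, γ^t·E[r] = 0.582914, running G = 2.996617
t=4: π = [0.2110, 0.1974, 0.1518, 0.1001, 0.1291, 0.2106], E[r] = 1.1414, γ^t·E[r] = 0.467501, running G = 3.464119
t=5: π = [0.2110, 0.1980, 0.1514, 0.1000, 0.1289, 0.2107], E[r] = 1.1403, γ^t·E[r] = 0.373641, running G = 3.837760
t=6: π = [0.2110, 0.1978, 0.1515, 0.1000, 0.1290, 0.2107], E[r] = 1.1405, γ^t·E[r] = 0.298972, running G = 4.136732

G = 4.1367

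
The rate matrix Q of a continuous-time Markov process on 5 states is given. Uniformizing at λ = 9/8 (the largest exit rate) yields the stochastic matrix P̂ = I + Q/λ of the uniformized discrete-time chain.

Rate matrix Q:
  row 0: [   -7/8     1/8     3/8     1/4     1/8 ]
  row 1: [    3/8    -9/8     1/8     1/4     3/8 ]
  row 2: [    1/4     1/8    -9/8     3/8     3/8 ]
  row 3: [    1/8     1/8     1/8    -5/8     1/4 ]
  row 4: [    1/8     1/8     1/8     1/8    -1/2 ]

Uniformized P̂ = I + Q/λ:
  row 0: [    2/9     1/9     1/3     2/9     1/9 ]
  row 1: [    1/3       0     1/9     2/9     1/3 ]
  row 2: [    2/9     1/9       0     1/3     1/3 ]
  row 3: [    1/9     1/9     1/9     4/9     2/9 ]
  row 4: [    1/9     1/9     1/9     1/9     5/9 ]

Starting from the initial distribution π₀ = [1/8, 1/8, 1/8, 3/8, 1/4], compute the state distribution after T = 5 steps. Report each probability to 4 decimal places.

t=0: π = [0.1250, 0.1250, 0.1250, 0.3750, 0.2500]
t=1: π = [0.1667, 0.0972, 0.1250, 0.2917, 0.3194]
t=2: π = [0.1651, 0.1003, 0.1343, 0.2654, 0.3349]
t=3: π = [0.1667, 0.1000, 0.1329, 0.2589, 0.3416]
t=4: π = [0.1666, 0.1000, 0.1334, 0.2566, 0.3434]
t=5: π = [0.1667, 0.1000, 0.1333, 0.2559, 0.3441]

π = [0.1667, 0.1000, 0.1333, 0.2559, 0.3441]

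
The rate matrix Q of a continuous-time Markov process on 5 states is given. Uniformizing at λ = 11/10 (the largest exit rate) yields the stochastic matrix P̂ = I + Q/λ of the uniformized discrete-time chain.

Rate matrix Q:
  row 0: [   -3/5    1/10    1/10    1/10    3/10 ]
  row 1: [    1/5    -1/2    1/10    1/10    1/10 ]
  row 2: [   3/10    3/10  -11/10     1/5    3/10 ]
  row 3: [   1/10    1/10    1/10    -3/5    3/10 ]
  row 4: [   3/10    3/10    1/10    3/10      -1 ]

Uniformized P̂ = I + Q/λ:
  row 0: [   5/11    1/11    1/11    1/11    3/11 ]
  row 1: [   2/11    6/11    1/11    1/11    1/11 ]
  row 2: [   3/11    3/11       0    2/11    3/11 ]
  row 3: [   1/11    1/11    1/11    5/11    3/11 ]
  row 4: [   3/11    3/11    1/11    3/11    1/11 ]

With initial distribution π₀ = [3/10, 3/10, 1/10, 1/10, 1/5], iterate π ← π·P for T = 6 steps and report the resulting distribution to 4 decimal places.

π = [0.2584, 0.2584, 0.0833, 0.2090, 0.1910]

t=0: π = [0.3000, 0.3000, 0.1000, 0.1000, 0.2000]
t=1: π = [0.2818, 0.2818, 0.0818, 0.1727, 0.1818]
t=2: π = [0.2669, 0.2669, 0.0835, 0.1942, 0.1884]
t=3: π = [0.2617, 0.2617, 0.0833, 0.2034, 0.1899]
t=4: π = [0.2595, 0.2595, 0.0833, 0.2070, 0.1906]
t=5: π = [0.2587, 0.2587, 0.0833, 0.2084, 0.1909]
t=6: π = [0.2584, 0.2584, 0.0833, 0.2090, 0.1910]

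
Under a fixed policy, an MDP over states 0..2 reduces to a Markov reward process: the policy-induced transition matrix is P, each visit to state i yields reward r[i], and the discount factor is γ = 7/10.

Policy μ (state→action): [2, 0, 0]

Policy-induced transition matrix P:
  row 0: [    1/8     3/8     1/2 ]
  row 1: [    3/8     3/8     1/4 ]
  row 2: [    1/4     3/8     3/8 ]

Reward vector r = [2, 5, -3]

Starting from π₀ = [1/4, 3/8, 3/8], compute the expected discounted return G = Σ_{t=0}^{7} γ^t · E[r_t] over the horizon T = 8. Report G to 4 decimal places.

t=0: π = [0.2500, 0.3750, 0.3750], E[r] = 1.2500, γ^t·E[r] = 1.250000, running G = 1.250000
t=1: π = [0.2656, 0.3750, 0.3594], E[r] = 1.3281, γ^t·E[r] = 0.929688, running G = 2.179688
t=2: π = [0.2637, 0.3750, 0.3613], E[r] = 1.3184, γ^t·E[r] = 0.645996, running G = 2.825684
t=3: π = [0.2639, 0.3750, 0.3611], E[r] = 1.3196, γ^t·E[r] = 0.452616, running G = 3.278300
t=4: π = [0.2639, 0.3750, 0.3611], E[r] = 1.3194, γ^t·E[r] = 0.316795, running G = 3.595094
t=5: π = [0.2639, 0.3750, 0.3611], E[r] = 1.3194, γ^t·E[r] = 0.221759, running G = 3.816853
t=6: π = [0.2639, 0.3750, 0.3611], E[r] = 1.3194, γ^t·E[r] = 0.155231, running G = 3.972085
t=7: π = [0.2639, 0.3750, 0.3611], E[r] = 1.3194, γ^t·E[r] = 0.108662, running G = 4.080747

G = 4.0807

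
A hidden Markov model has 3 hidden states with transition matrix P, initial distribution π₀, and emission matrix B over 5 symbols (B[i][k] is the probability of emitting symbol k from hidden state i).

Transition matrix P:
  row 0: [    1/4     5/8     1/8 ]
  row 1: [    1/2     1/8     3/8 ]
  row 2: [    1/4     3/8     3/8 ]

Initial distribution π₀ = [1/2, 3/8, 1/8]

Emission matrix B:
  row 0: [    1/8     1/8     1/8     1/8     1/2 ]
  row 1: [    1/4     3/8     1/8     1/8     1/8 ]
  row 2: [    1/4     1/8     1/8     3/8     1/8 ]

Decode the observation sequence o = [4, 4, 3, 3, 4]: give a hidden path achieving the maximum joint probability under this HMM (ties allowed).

t=0: δ = [2.500e-01, 4.688e-02, 1.562e-02]  (obs o_0=4)
t=1: δ = [3.125e-02, 1.953e-02, 3.906e-03]  ψ = [0, 0, 0]  (obs o_1=4)
t=2: δ = [1.221e-03, 2.441e-03, 2.747e-03]  ψ = [1, 0, 1]  (obs o_2=3)
t=3: δ = [1.526e-04, 1.287e-04, 3.862e-04]  ψ = [1, 2, 2]  (obs o_3=3)
t=4: δ = [4.828e-05, 1.810e-05, 1.810e-05]  ψ = [2, 2, 2]  (obs o_4=4)
backtrack: best end state = 0; path = [0, 1, 2, 2, 0]

path = [0, 1, 2, 2, 0]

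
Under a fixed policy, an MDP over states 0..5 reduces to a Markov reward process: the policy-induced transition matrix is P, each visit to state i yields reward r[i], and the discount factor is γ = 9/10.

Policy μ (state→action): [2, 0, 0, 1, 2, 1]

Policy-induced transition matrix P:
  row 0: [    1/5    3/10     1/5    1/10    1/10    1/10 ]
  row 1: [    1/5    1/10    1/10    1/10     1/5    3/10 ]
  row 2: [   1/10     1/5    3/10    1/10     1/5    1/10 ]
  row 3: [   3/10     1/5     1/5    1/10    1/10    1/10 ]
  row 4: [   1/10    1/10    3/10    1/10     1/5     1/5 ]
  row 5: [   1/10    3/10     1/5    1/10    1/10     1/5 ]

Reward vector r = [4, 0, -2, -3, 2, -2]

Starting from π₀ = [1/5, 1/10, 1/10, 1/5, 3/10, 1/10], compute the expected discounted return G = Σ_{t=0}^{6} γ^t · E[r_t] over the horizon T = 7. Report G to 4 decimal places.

t=0: π = [0.2000, 0.1000, 0.1000, 0.2000, 0.3000, 0.1000], E[r] = 0.4000, γ^t·E[r] = 0.400000, running G = 0.400000
t=1: π = [0.1700, 0.1900, 0.2300, 0.1000, 0.1500, 0.1600], E[r] = -0.1000, γ^t·E[r] = -0.090000, running G = 0.310000
t=2: π = [0.1560, 0.1990, 0.2190, 0.1000, 0.1570, 0.1690], E[r] = -0.1380, γ^t·E[r] = -0.111780, running G = 0.198220
t=3: π = [0.1555, 0.1969, 0.2177, 0.1000, 0.1575, 0.1724], E[r] = -0.1432, γ^t·E[r] = -0.104393, running G = 0.093827
t=4: π = [0.1552, 0.1974, 0.2178, 0.1000, 0.1572, 0.1724], E[r] = -0.1450, γ^t·E[r] = -0.095148, running G = -0.001320
t=5: π = [0.1553, 0.1973, 0.2178, 0.1000, 0.1572, 0.1724], E[r] = -0.1449, γ^t·E[r] = -0.085550, running G = -0.086871
t=6: π = [0.1553, 0.1973, 0.2178, 0.1000, 0.1572, 0.1724], E[r] = -0.1449, γ^t·E[r] = -0.077010, running G = -0.163881

G = -0.1639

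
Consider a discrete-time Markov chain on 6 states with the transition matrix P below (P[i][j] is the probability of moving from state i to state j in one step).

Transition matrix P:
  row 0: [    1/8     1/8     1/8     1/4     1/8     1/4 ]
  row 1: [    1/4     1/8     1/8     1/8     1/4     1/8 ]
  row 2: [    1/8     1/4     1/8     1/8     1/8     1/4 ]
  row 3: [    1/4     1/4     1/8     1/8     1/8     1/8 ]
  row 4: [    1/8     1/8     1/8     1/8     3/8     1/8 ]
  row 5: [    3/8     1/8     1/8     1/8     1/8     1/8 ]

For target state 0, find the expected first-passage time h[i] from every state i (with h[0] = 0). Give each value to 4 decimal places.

h = [0.0000, 4.4800, 4.8800, 4.4000, 5.1200, 3.8400]

First-step conditioning: h[0] = 0; for i ≠ 0, h[i] = 1 + Σ_k P[i][k]·h[k].
  h[1] = 1 + 1/8·h[1] + 1/8·h[2] + 1/8·h[3] + 1/4·h[4] + 1/8·h[5]
  h[2] = 1 + 1/4·h[1] + 1/8·h[2] + 1/8·h[3] + 1/8·h[4] + 1/4·h[5]
  h[3] = 1 + 1/4·h[1] + 1/8·h[2] + 1/8·h[3] + 1/8·h[4] + 1/8·h[5]
  h[4] = 1 + 1/8·h[1] + 1/8·h[2] + 1/8·h[3] + 3/8·h[4] + 1/8·h[5]
  h[5] = 1 + 1/8·h[1] + 1/8·h[2] + 1/8·h[3] + 1/8·h[4] + 1/8·h[5]
Solving the 5×5 linear system over states ≠ 0 gives exactly h = [0, 112/25, 122/25, 22/5, 128/25, 96/25] (h[0] = 0 is the target).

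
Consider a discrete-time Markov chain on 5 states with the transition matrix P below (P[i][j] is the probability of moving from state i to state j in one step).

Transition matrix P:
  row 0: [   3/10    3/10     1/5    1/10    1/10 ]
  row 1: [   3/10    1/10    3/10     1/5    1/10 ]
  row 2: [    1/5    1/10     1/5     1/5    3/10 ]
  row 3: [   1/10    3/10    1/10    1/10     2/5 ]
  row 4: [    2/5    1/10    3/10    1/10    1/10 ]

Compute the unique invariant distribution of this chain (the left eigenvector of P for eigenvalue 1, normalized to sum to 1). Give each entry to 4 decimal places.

π = [0.2683, 0.1818, 0.2228, 0.1405, 0.1867]

Balance equations π_j = Σ_i π_i·P[i][j]:
  π_0 = 3/10·π_0 + 3/10·π_1 + 1/5·π_2 + 1/10·π_3 + 2/5·π_4
  π_1 = 3/10·π_0 + 1/10·π_1 + 1/10·π_2 + 3/10·π_3 + 1/10·π_4
  π_2 = 1/5·π_0 + 3/10·π_1 + 1/5·π_2 + 1/10·π_3 + 3/10·π_4
  π_3 = 1/10·π_0 + 1/5·π_1 + 1/5·π_2 + 1/10·π_3 + 1/10·π_4
  normalize: π_0 + π_1 + π_2 + π_3 + π_4 = 1
Solving the linear system gives exactly π = [1085/4044, 245/1348, 901/4044, 142/1011, 755/4044].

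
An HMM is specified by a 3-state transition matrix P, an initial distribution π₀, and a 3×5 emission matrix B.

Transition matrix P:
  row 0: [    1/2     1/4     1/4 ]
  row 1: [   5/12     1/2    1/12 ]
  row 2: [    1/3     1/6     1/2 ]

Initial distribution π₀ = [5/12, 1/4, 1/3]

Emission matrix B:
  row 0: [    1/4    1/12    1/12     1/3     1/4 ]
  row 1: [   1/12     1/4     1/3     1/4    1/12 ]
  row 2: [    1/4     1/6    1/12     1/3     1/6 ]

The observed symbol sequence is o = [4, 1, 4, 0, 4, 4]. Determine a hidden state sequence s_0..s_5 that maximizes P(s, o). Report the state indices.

path = [0, 1, 0, 0, 0, 0]

t=0: δ = [1.042e-01, 2.083e-02, 5.556e-02]  (obs o_0=4)
t=1: δ = [4.340e-03, 6.510e-03, 4.630e-03]  ψ = [0, 0, 2]  (obs o_1=1)
t=2: δ = [6.782e-04, 2.713e-04, 3.858e-04]  ψ = [1, 1, 2]  (obs o_2=4)
t=3: δ = [8.477e-05, 1.413e-05, 4.823e-05]  ψ = [0, 0, 2]  (obs o_3=0)
t=4: δ = [1.060e-05, 1.766e-06, 4.019e-06]  ψ = [0, 0, 2]  (obs o_4=4)
t=5: δ = [1.325e-06, 2.208e-07, 4.415e-07]  ψ = [0, 0, 0]  (obs o_5=4)
backtrack: best end state = 0; path = [0, 1, 0, 0, 0, 0]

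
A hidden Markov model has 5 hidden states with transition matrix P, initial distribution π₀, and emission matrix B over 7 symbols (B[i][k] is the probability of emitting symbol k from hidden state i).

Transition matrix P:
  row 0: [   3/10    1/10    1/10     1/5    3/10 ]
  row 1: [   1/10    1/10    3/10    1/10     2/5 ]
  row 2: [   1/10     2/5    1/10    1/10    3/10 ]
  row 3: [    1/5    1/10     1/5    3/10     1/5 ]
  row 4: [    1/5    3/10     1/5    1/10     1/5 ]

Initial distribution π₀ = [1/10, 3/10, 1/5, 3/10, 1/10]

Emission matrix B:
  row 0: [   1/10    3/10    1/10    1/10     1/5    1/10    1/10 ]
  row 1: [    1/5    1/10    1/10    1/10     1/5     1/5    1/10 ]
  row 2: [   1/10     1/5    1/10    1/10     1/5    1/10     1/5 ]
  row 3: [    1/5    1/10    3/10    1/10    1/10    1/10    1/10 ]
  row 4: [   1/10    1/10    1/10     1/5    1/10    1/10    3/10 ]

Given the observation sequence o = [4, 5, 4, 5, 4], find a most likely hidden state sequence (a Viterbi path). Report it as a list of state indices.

t=0: δ = [2.000e-02, 6.000e-02, 4.000e-02, 3.000e-02, 1.000e-02]  (obs o_0=4)
t=1: δ = [6.000e-04, 3.200e-03, 1.800e-03, 9.000e-04, 2.400e-03]  ψ = [0, 2, 1, 3, 1]  (obs o_1=5)
t=2: δ = [9.600e-05, 1.440e-04, 1.920e-04, 3.200e-05, 1.280e-04]  ψ = [4, 2, 1, 1, 1]  (obs o_2=4)
t=3: δ = [2.880e-06, 1.536e-05, 4.320e-06, 1.920e-06, 5.760e-06]  ψ = [0, 2, 1, 0, 1]  (obs o_3=5)
t=4: δ = [3.072e-07, 3.456e-07, 9.216e-07, 1.536e-07, 6.144e-07]  ψ = [1, 2, 1, 1, 1]  (obs o_4=4)
backtrack: best end state = 2; path = [2, 1, 2, 1, 2]

path = [2, 1, 2, 1, 2]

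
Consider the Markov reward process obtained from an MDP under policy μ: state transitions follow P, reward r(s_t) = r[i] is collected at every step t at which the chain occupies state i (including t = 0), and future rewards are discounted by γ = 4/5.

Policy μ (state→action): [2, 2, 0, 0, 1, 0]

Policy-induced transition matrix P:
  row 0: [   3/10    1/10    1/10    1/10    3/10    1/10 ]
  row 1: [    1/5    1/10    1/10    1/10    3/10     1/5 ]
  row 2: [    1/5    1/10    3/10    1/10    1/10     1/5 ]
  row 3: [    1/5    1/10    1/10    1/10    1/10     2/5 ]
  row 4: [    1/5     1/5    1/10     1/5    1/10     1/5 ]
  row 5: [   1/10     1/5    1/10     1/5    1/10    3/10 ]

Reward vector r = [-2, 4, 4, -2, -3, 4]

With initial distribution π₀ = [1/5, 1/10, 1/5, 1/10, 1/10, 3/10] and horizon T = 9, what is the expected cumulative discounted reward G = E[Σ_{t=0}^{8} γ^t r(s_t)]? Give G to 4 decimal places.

t=0: π = [0.2000, 0.1000, 0.2000, 0.1000, 0.1000, 0.3000], E[r] = 1.5000, γ^t·E[r] = 1.500000, running G = 1.500000
t=1: π = [0.1900, 0.1400, 0.1400, 0.1400, 0.1600, 0.2300], E[r] = 0.9000, γ^t·E[r] = 0.720000, running G = 2.220000
t=2: π = [0.1960, 0.1390, 0.1280, 0.1390, 0.1660, 0.2320], E[r] = 0.8280, γ^t·E[r] = 0.529920, running G = 2.749920
t=3: π = [0.1964, 0.1398, 0.1256, 0.1398, 0.1670, 0.2314], E[r] = 0.8138, γ^t·E[r] = 0.416666, running G = 3.166586
t=4: π = [0.1965, 0.1398, 0.1251, 0.1398, 0.1672, 0.2315], E[r] = 0.8113, γ^t·E[r] = 0.332300, running G = 3.498886
t=5: π = [0.1965, 0.1399, 0.1250, 0.1399, 0.1673, 0.2315], E[r] = 0.8109, γ^t·E[r] = 0.265709, running G = 3.764595
t=6: π = [0.1965, 0.1399, 0.1250, 0.1399, 0.1673, 0.2315], E[r] = 0.8108, γ^t·E[r] = 0.212550, running G = 3.977145
t=7: π = [0.1965, 0.1399, 0.1250, 0.1399, 0.1673, 0.2315], E[r] = 0.8108, γ^t·E[r] = 0.170038, running G = 4.147183
t=8: π = [0.1965, 0.1399, 0.1250, 0.1399, 0.1673, 0.2315], E[r] = 0.8108, γ^t·E[r] = 0.136030, running G = 4.283213

G = 4.2832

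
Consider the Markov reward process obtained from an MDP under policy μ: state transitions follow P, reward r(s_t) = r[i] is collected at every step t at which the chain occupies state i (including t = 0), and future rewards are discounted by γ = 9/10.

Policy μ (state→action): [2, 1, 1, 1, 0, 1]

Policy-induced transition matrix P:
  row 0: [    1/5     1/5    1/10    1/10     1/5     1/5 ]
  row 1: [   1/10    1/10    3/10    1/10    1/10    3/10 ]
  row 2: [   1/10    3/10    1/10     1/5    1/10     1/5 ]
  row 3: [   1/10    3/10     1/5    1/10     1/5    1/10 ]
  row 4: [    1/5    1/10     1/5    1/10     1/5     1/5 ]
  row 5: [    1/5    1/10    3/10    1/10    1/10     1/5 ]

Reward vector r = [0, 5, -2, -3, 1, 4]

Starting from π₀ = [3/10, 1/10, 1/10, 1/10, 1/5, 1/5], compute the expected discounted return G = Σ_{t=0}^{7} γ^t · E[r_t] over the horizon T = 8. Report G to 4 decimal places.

G = 6.1470

t=0: π = [0.3000, 0.1000, 0.1000, 0.1000, 0.2000, 0.2000], E[r] = 1.0000, γ^t·E[r] = 1.000000, running G = 1.000000
t=1: π = [0.1700, 0.1700, 0.1900, 0.1100, 0.1600, 0.2000], E[r] = 1.1000, γ^t·E[r] = 0.990000, running G = 1.990000
t=2: π = [0.1530, 0.1770, 0.2010, 0.1190, 0.1440, 0.2060], E[r] = 1.0940, γ^t·E[r] = 0.886140, running G = 2.876140
t=3: π = [0.1503, 0.1793, 0.2029, 0.1201, 0.1416, 0.2058], E[r] = 1.0952, γ^t·E[r] = 0.798401, running G = 3.674541
t=4: π = [0.1498, 0.1796, 0.2032, 0.1203, 0.1412, 0.2059], E[r] = 1.0958, γ^t·E[r] = 0.718941, running G = 4.393482
t=5: π = [0.1497, 0.1797, 0.2033, 0.1203, 0.1411, 0.2059], E[r] = 1.0958, γ^t·E[r] = 0.647031, running G = 5.040513
t=6: π = [0.1497, 0.1797, 0.2033, 0.1203, 0.1411, 0.2059], E[r] = 1.0958, γ^t·E[r] = 0.582336, running G = 5.622849
t=7: π = [0.1497, 0.1797, 0.2033, 0.1203, 0.1411, 0.2059], E[r] = 1.0958, γ^t·E[r] = 0.524103, running G = 6.146951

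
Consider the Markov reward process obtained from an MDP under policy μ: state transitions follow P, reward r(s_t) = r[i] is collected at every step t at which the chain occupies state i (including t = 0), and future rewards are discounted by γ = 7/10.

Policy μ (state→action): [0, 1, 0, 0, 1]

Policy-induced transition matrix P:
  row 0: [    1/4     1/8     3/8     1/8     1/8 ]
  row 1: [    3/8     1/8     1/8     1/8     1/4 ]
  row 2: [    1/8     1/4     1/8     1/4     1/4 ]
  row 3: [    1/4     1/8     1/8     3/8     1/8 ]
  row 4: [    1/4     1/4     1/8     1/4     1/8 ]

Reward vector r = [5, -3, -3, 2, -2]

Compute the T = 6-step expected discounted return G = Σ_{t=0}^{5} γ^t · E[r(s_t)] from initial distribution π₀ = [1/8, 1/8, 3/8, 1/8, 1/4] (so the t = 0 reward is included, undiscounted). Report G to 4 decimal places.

G = -0.6653

t=0: π = [0.1250, 0.1250, 0.3750, 0.1250, 0.2500], E[r] = -1.1250, γ^t·E[r] = -1.125000, running G = -1.125000
t=1: π = [0.2188, 0.2031, 0.1563, 0.2344, 0.1875], E[r] = 0.1094, γ^t·E[r] = 0.076563, running G = -1.048438
t=2: π = [0.2559, 0.1680, 0.1797, 0.2266, 0.1699], E[r] = 0.3496, γ^t·E[r] = 0.171309, running G = -0.877129
t=3: π = [0.2485, 0.1687, 0.1890, 0.2253, 0.1685], E[r] = 0.2834, γ^t·E[r] = 0.097222, running G = -0.779906
t=4: π = [0.2475, 0.1697, 0.1871, 0.2260, 0.1697], E[r] = 0.2795, γ^t·E[r] = 0.067110, running G = -0.712796
t=5: π = [0.2478, 0.1696, 0.1869, 0.2261, 0.1696], E[r] = 0.2827, γ^t·E[r] = 0.047511, running G = -0.665285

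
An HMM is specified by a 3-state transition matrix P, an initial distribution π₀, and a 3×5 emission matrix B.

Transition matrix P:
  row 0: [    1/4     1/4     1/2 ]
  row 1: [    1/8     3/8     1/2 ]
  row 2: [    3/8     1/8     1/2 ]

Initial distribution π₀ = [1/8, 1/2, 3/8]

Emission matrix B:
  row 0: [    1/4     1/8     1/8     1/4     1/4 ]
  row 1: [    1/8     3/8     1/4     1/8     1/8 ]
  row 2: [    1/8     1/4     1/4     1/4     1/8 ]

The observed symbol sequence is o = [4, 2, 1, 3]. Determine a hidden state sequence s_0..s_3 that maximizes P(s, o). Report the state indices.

path = [1, 2, 2, 2]

t=0: δ = [3.125e-02, 6.250e-02, 4.688e-02]  (obs o_0=4)
t=1: δ = [2.197e-03, 5.859e-03, 7.812e-03]  ψ = [2, 1, 1]  (obs o_1=2)
t=2: δ = [3.662e-04, 8.240e-04, 9.766e-04]  ψ = [2, 1, 2]  (obs o_2=1)
t=3: δ = [9.155e-05, 3.862e-05, 1.221e-04]  ψ = [2, 1, 2]  (obs o_3=3)
backtrack: best end state = 2; path = [1, 2, 2, 2]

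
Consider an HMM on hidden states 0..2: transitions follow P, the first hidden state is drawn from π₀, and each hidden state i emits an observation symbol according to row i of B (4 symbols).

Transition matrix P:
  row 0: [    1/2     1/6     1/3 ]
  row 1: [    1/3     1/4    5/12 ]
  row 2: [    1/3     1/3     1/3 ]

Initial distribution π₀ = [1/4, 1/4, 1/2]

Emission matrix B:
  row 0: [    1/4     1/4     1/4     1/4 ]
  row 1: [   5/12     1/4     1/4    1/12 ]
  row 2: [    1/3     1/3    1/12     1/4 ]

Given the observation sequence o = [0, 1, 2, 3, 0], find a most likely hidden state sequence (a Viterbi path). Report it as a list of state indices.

t=0: δ = [6.250e-02, 1.042e-01, 1.667e-01]  (obs o_0=0)
t=1: δ = [1.389e-02, 1.389e-02, 1.852e-02]  ψ = [2, 2, 2]  (obs o_1=1)
t=2: δ = [1.736e-03, 1.543e-03, 5.144e-04]  ψ = [0, 2, 2]  (obs o_2=2)
t=3: δ = [2.170e-04, 3.215e-05, 1.608e-04]  ψ = [0, 1, 1]  (obs o_3=3)
t=4: δ = [2.713e-05, 2.233e-05, 2.411e-05]  ψ = [0, 2, 0]  (obs o_4=0)
backtrack: best end state = 0; path = [2, 0, 0, 0, 0]

path = [2, 0, 0, 0, 0]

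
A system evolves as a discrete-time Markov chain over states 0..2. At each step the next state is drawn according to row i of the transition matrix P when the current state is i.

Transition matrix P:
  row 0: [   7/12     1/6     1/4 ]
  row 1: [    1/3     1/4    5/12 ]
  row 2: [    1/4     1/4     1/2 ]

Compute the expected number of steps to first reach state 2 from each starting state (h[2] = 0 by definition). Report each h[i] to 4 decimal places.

h = [3.5676, 2.9189, 0.0000]

First-step conditioning: h[2] = 0; for i ≠ 2, h[i] = 1 + Σ_k P[i][k]·h[k].
  h[0] = 1 + 7/12·h[0] + 1/6·h[1]
  h[1] = 1 + 1/3·h[0] + 1/4·h[1]
Solving the 2×2 linear system over states ≠ 2 gives exactly h = [132/37, 108/37, 0] (h[2] = 0 is the target).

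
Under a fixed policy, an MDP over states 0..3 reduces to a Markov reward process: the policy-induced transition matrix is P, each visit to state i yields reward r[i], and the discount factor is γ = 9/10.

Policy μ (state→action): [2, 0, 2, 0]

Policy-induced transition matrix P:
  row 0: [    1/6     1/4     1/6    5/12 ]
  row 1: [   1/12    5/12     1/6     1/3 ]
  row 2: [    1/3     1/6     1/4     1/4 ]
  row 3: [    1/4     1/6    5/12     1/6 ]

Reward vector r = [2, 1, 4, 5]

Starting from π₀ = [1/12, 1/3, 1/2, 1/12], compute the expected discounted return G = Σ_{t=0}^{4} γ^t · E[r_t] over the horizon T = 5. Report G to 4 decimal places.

G = 12.5139

t=0: π = [0.0833, 0.3333, 0.5000, 0.0833], E[r] = 2.9167, γ^t·E[r] = 2.916667, running G = 2.916667
t=1: π = [0.2292, 0.2569, 0.2292, 0.2847], E[r] = 3.0556, γ^t·E[r] = 2.750000, running G = 5.666667
t=2: π = [0.2072, 0.2500, 0.2569, 0.2859], E[r] = 3.1215, γ^t·E[r] = 2.528438, running G = 8.195104
t=3: π = [0.2125, 0.2464, 0.2595, 0.2815], E[r] = 3.1173, γ^t·E[r] = 2.272500, running G = 10.467604
t=4: π = [0.2129, 0.2460, 0.2587, 0.2825], E[r] = 3.1188, γ^t·E[r] = 2.046273, running G = 12.513877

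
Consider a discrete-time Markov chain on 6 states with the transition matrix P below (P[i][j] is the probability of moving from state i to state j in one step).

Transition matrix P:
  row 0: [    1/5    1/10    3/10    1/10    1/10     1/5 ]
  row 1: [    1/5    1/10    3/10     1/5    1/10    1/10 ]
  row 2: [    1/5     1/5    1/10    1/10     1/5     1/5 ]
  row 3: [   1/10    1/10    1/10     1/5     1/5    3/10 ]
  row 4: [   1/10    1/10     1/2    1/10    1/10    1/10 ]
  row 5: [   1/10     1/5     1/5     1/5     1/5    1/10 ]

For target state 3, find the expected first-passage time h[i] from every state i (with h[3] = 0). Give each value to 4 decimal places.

h = [7.7058, 7.0105, 7.6532, 0.0000, 7.7706, 6.9527]

First-step conditioning: h[3] = 0; for i ≠ 3, h[i] = 1 + Σ_k P[i][k]·h[k].
  h[0] = 1 + 1/5·h[0] + 1/10·h[1] + 3/10·h[2] + 1/10·h[4] + 1/5·h[5]
  h[1] = 1 + 1/5·h[0] + 1/10·h[1] + 3/10·h[2] + 1/10·h[4] + 1/10·h[5]
  h[2] = 1 + 1/5·h[0] + 1/5·h[1] + 1/10·h[2] + 1/5·h[4] + 1/5·h[5]
  h[4] = 1 + 1/10·h[0] + 1/10·h[1] + 1/2·h[2] + 1/10·h[4] + 1/10·h[5]
  h[5] = 1 + 1/10·h[0] + 1/5·h[1] + 1/5·h[2] + 1/5·h[4] + 1/10·h[5]
Solving the 5×5 linear system over states ≠ 3 gives exactly h = [4400/571, 4003/571, 4370/571, 0, 4437/571, 3970/571] (h[3] = 0 is the target).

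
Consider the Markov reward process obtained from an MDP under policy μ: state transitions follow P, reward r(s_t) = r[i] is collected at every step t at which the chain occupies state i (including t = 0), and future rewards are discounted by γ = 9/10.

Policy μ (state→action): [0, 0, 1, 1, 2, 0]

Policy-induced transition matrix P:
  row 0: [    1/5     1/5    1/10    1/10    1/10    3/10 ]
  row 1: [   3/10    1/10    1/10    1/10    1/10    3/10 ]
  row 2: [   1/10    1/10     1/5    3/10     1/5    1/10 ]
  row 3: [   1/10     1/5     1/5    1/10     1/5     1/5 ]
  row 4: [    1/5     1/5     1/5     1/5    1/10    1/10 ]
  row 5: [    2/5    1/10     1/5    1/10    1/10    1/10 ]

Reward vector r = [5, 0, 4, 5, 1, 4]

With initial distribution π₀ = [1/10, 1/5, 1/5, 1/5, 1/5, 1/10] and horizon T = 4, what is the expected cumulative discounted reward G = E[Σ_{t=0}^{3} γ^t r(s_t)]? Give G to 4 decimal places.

G = 11.0927

t=0: π = [0.1000, 0.2000, 0.2000, 0.2000, 0.2000, 0.1000], E[r] = 2.9000, γ^t·E[r] = 2.900000, running G = 2.900000
t=1: π = [0.2000, 0.1500, 0.1700, 0.1600, 0.1400, 0.1800], E[r] = 3.3400, γ^t·E[r] = 3.006000, running G = 5.906000
t=2: π = [0.2180, 0.1500, 0.1650, 0.1480, 0.1330, 0.1860], E[r] = 3.3670, γ^t·E[r] = 2.727270, running G = 8.633270
t=3: π = [0.2209, 0.1499, 0.1632, 0.1463, 0.1313, 0.1884], E[r] = 3.3737, γ^t·E[r] = 2.459427, running G = 11.092697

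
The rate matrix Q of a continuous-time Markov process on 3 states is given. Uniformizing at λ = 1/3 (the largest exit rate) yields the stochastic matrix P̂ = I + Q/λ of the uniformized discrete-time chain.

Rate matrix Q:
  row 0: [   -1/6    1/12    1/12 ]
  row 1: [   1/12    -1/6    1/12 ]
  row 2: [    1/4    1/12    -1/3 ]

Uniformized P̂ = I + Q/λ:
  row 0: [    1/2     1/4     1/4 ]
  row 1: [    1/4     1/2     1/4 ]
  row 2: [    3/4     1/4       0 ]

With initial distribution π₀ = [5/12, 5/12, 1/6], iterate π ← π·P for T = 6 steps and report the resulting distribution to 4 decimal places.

t=0: π = [0.4167, 0.4167, 0.1667]
t=1: π = [0.4375, 0.3542, 0.2083]
t=2: π = [0.4635, 0.3385, 0.1979]
t=3: π = [0.4648, 0.3346, 0.2005]
t=4: π = [0.4665, 0.3337, 0.1999]
t=5: π = [0.4666, 0.3334, 0.2000]
t=6: π = [0.4667, 0.3334, 0.2000]

π = [0.4667, 0.3334, 0.2000]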